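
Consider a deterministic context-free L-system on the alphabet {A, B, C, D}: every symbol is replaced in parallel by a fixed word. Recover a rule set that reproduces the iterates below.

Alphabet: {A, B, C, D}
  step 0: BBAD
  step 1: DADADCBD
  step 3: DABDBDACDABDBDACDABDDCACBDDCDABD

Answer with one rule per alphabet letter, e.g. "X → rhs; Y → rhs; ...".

A->DC, B->DA, C->AC, D->BD

  step 0 ⇒ step 1: BBAD ⇒ DA·DA·DC·BD
    A ↦ DC
    B ↦ DA
    D ↦ BD
    C ↦ AC  (constrained at step 1)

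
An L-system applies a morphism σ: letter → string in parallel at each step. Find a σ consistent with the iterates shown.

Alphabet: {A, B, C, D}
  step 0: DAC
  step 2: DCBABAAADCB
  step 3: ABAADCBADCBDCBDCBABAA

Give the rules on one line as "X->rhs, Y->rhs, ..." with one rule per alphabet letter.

  step 2 ⇒ step 3: DCBABAAADCB ⇒ A·BA·A·DCB·A·DCB·DCB·DCB·A·BA·A
    A ↦ DCB
    B ↦ A
    C ↦ BA
    D ↦ A

A->DCB, B->A, C->BA, D->A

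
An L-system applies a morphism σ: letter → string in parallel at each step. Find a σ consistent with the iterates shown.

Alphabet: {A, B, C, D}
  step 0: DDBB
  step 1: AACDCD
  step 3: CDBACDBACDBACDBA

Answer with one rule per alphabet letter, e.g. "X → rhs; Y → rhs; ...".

A->BA, B->CD, C->B, D->A

  step 0 ⇒ step 1: DDBB ⇒ A·A·CD·CD
    B ↦ CD
    D ↦ A
    A ↦ BA  (constrained at step 1)
    C ↦ B  (constrained at step 1)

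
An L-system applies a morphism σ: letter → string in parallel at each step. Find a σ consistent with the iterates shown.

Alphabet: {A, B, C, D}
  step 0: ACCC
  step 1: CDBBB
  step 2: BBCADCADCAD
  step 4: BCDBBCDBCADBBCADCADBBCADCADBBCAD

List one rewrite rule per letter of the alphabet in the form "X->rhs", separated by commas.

  step 1 ⇒ step 2: CDBBB ⇒ B·B·CAD·CAD·CAD
    B ↦ CAD
    C ↦ B
    D ↦ B
  step 0 ⇒ step 1: ACCC ⇒ CD·B·B·B
    A ↦ CD

A->CD, B->CAD, C->B, D->B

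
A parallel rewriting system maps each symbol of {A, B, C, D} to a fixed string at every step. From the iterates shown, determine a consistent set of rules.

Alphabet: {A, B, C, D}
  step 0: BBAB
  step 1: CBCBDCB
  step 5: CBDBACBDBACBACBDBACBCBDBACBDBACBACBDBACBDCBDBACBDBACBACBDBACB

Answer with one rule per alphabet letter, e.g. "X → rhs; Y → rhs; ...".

A->D, B->CB, C->BA, D->A

  step 0 ⇒ step 1: BBAB ⇒ CB·CB·D·CB
    A ↦ D
    B ↦ CB
    C ↦ BA  (constrained at step 1)
    D ↦ A  (constrained at step 1)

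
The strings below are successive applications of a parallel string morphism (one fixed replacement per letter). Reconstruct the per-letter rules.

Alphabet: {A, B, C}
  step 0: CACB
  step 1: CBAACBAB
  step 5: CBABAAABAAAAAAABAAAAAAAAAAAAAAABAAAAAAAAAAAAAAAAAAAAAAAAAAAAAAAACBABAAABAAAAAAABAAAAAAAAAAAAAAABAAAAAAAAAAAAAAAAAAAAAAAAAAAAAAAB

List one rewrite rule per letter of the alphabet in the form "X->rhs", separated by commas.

  step 0 ⇒ step 1: CACB ⇒ CB·AA·CB·AB
    A ↦ AA
    B ↦ AB
    C ↦ CB

A->AA, B->AB, C->CB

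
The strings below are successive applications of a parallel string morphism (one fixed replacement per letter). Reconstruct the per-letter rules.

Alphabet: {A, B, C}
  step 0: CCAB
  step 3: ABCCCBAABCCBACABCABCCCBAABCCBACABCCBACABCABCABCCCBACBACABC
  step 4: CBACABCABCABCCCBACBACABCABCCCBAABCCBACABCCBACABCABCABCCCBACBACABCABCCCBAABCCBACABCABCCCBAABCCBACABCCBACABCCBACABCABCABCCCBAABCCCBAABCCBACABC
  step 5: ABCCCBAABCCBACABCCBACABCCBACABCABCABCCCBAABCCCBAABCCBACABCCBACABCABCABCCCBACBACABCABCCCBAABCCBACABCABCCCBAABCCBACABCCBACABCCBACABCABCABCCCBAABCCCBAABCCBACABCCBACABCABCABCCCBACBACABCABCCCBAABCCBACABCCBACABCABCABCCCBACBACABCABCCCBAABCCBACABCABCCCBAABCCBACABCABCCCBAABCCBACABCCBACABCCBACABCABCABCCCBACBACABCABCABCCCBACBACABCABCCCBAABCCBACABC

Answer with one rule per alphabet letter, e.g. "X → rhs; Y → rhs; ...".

  step 4 ⇒ step 5: CBACABCABCABCCCBACBACABCABCCCBAABCCBACABCCBACABCABCABCCCBACBACABCABCCCBAABCCBACABCABCCCBAABCCBACABCCBACABCCBACABCABCABCCCBAABCCCBAABCCBACABC ⇒ ABC·C·CBA·ABC·CBA·C·ABC·CBA·C·ABC·CBA·C·ABC·ABC·ABC·C·CBA·ABC·C·CBA·ABC·CBA·C·ABC·CBA·C·ABC·ABC·ABC·C·CBA·CBA·C·ABC·ABC·C·CBA·ABC·CBA·C·ABC·ABC·C·CBA·ABC·CBA·C·ABC·CBA·C·ABC·CBA·C·ABC·ABC·ABC·C·CBA·ABC·C·CBA·ABC·CBA·C·ABC·CBA·C·ABC·ABC·ABC·C·CBA·CBA·C·ABC·ABC·C·CBA·ABC·CBA·C·ABC·CBA·C·ABC·ABC·ABC·C·CBA·CBA·C·ABC·ABC·C·CBA·ABC·CBA·C·ABC·ABC·C·CBA·ABC·CBA·C·ABC·ABC·C·CBA·ABC·CBA·C·ABC·CBA·C·ABC·CBA·C·ABC·ABC·ABC·C·CBA·CBA·C·ABC·ABC·ABC·C·CBA·CBA·C·ABC·ABC·C·CBA·ABC·CBA·C·ABC
    A ↦ CBA
    B ↦ C
    C ↦ ABC

A->CBA, B->C, C->ABC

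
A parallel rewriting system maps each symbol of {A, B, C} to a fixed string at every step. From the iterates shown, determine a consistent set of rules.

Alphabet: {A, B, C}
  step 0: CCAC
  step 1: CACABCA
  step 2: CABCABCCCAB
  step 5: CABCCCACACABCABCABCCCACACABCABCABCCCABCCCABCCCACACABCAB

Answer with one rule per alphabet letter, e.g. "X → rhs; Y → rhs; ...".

  step 1 ⇒ step 2: CACABCA ⇒ CA·B·CA·B·CC·CA·B
    A ↦ B
    B ↦ CC
    C ↦ CA

A->B, B->CC, C->CA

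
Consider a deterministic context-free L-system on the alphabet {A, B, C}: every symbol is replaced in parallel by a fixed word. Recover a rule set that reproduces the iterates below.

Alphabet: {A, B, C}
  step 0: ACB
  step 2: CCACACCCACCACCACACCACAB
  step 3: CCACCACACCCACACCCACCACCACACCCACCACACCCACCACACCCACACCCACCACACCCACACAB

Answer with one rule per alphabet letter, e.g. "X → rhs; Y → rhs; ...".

A->CAC, B->AB, C->CCA

  step 2 ⇒ step 3: CCACACCCACCACCACACCACAB ⇒ CCA·CCA·CAC·CCA·CAC·CCA·CCA·CCA·CAC·CCA·CCA·CAC·CCA·CCA·CAC·CCA·CAC·CCA·CCA·CAC·CCA·CAC·AB
    A ↦ CAC
    B ↦ AB
    C ↦ CCA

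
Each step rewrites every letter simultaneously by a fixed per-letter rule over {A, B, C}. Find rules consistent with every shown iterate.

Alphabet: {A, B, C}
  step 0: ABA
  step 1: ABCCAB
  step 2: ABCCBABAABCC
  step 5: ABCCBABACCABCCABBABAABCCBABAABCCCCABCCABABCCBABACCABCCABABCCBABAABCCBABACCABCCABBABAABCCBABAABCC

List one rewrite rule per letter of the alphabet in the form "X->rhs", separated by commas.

A->AB, B->CC, C->BA

  step 1 ⇒ step 2: ABCCAB ⇒ AB·CC·BA·BA·AB·CC
    A ↦ AB
    B ↦ CC
    C ↦ BA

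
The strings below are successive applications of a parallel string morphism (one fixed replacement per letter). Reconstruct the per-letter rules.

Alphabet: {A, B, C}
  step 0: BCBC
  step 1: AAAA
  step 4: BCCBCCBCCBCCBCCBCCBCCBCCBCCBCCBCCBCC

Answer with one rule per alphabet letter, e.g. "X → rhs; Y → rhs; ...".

A->BCC, B->A, C->A

  step 0 ⇒ step 1: BCBC ⇒ A·A·A·A
    B ↦ A
    C ↦ A
    A ↦ BCC  (constrained at step 1)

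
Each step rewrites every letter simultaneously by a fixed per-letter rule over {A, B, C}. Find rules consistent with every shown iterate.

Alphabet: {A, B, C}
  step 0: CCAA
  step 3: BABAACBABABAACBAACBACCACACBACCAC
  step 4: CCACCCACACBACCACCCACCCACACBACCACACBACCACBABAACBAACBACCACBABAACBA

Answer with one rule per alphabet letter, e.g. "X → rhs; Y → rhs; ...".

A->AC, B->CC, C->BA

  step 3 ⇒ step 4: BABAACBABABAACBAACBACCACACBACCAC ⇒ CC·AC·CC·AC·AC·BA·CC·AC·CC·AC·CC·AC·AC·BA·CC·AC·AC·BA·CC·AC·BA·BA·AC·BA·AC·BA·CC·AC·BA·BA·AC·BA
    A ↦ AC
    B ↦ CC
    C ↦ BA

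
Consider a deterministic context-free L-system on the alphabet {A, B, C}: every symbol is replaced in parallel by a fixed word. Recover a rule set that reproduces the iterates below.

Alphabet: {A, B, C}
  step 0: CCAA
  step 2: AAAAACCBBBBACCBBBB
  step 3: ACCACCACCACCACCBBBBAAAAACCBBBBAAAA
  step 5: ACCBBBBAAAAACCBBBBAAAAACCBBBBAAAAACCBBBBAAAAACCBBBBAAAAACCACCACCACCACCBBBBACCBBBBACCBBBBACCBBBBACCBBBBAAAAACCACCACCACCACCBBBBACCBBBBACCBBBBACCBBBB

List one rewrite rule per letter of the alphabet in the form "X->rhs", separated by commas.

A->ACC, B->A, C->BB

  step 2 ⇒ step 3: AAAAACCBBBBACCBBBB ⇒ ACC·ACC·ACC·ACC·ACC·BB·BB·A·A·A·A·ACC·BB·BB·A·A·A·A
    A ↦ ACC
    B ↦ A
    C ↦ BB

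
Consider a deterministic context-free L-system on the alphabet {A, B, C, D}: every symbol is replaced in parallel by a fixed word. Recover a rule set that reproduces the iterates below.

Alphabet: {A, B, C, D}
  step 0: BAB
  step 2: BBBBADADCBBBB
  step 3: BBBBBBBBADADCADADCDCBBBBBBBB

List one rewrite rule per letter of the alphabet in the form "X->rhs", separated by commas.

A->AD, B->BB, C->DC, D->ADC

  step 2 ⇒ step 3: BBBBADADCBBBB ⇒ BB·BB·BB·BB·AD·ADC·AD·ADC·DC·BB·BB·BB·BB
    A ↦ AD
    B ↦ BB
    C ↦ DC
    D ↦ ADC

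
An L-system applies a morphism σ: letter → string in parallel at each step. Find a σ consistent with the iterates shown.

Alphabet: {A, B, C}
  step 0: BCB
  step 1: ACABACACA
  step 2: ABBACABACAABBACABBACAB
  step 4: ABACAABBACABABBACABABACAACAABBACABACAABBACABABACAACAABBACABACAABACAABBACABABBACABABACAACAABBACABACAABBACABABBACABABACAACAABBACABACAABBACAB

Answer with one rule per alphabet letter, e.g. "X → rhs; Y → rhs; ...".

  step 1 ⇒ step 2: ACABACACA ⇒ AB·BAC·AB·ACA·AB·BAC·AB·BAC·AB
    A ↦ AB
    B ↦ ACA
    C ↦ BAC

A->AB, B->ACA, C->BAC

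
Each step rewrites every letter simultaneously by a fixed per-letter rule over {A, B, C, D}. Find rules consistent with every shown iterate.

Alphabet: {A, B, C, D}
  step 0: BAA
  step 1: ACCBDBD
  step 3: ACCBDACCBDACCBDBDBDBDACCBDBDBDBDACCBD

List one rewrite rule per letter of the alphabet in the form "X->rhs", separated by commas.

A->BD, B->ACC, C->BD, D->BD

  step 0 ⇒ step 1: BAA ⇒ ACC·BD·BD
    A ↦ BD
    B ↦ ACC
    C ↦ BD  (constrained at step 1)
    D ↦ BD  (constrained at step 1)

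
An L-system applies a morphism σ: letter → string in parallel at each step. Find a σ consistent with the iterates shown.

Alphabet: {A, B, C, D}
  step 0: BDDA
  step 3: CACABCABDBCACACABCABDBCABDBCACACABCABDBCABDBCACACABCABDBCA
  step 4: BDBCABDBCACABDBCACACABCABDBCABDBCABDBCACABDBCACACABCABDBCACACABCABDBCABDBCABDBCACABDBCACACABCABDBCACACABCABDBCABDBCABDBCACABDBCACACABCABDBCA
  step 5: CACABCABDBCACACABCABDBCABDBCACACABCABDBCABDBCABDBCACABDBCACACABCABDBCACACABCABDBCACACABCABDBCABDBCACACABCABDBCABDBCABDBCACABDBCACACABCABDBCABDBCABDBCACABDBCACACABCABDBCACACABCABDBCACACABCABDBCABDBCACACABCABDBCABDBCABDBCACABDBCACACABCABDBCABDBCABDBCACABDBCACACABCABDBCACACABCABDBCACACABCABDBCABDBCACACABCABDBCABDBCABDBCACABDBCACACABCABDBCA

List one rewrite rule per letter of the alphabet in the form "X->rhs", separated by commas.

  step 4 ⇒ step 5: BDBCABDBCACABDBCACACABCABDBCABDBCABDBCACABDBCACACABCABDBCACACABCABDBCABDBCABDBCACABDBCACACABCABDBCACACABCABDBCABDBCABDBCACABDBCACACABCABDBCA ⇒ CA·CAB·CA·BDB·CA·CA·CAB·CA·BDB·CA·BDB·CA·CA·CAB·CA·BDB·CA·BDB·CA·BDB·CA·CA·BDB·CA·CA·CAB·CA·BDB·CA·CA·CAB·CA·BDB·CA·CA·CAB·CA·BDB·CA·BDB·CA·CA·CAB·CA·BDB·CA·BDB·CA·BDB·CA·CA·BDB·CA·CA·CAB·CA·BDB·CA·BDB·CA·BDB·CA·CA·BDB·CA·CA·CAB·CA·BDB·CA·CA·CAB·CA·BDB·CA·CA·CAB·CA·BDB·CA·BDB·CA·CA·CAB·CA·BDB·CA·BDB·CA·BDB·CA·CA·BDB·CA·CA·CAB·CA·BDB·CA·BDB·CA·BDB·CA·CA·BDB·CA·CA·CAB·CA·BDB·CA·CA·CAB·CA·BDB·CA·CA·CAB·CA·BDB·CA·BDB·CA·CA·CAB·CA·BDB·CA·BDB·CA·BDB·CA·CA·BDB·CA·CA·CAB·CA·BDB·CA
    A ↦ CA
    B ↦ CA
    C ↦ BDB
    D ↦ CAB

A->CA, B->CA, C->BDB, D->CAB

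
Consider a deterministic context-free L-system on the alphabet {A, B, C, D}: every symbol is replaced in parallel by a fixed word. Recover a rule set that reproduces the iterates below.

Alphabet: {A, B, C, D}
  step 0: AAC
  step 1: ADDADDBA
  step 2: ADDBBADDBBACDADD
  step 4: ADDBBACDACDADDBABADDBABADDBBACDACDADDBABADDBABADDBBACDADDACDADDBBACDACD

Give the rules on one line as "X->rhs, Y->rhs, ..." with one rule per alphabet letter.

A->ADD, B->ACD, C->BA, D->B

  step 1 ⇒ step 2: ADDADDBA ⇒ ADD·B·B·ADD·B·B·ACD·ADD
    A ↦ ADD
    B ↦ ACD
    D ↦ B
  step 0 ⇒ step 1: AAC ⇒ ADD·ADD·BA
    C ↦ BA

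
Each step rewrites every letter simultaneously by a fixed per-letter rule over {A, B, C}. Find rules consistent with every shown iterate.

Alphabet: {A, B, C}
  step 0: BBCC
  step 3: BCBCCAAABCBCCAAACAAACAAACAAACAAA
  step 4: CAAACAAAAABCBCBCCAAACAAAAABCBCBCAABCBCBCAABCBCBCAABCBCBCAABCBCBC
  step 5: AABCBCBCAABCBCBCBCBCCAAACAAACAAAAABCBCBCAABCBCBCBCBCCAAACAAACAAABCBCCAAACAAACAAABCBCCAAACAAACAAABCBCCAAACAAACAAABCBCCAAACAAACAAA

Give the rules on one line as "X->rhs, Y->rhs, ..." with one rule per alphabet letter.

A->BC, B->CA, C->AA

  step 4 ⇒ step 5: CAAACAAAAABCBCBCCAAACAAAAABCBCBCAABCBCBCAABCBCBCAABCBCBCAABCBCBC ⇒ AA·BC·BC·BC·AA·BC·BC·BC·BC·BC·CA·AA·CA·AA·CA·AA·AA·BC·BC·BC·AA·BC·BC·BC·BC·BC·CA·AA·CA·AA·CA·AA·BC·BC·CA·AA·CA·AA·CA·AA·BC·BC·CA·AA·CA·AA·CA·AA·BC·BC·CA·AA·CA·AA·CA·AA·BC·BC·CA·AA·CA·AA·CA·AA
    A ↦ BC
    B ↦ CA
    C ↦ AA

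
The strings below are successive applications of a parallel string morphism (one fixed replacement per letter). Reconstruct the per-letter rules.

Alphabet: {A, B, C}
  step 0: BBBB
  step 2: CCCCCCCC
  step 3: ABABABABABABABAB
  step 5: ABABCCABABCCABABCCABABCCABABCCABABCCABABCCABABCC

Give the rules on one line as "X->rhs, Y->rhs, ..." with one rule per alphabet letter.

A->CC, B->A, C->AB

  step 2 ⇒ step 3: CCCCCCCC ⇒ AB·AB·AB·AB·AB·AB·AB·AB
    C ↦ AB
    A ↦ CC  (constrained at step 3)
    B ↦ A  (constrained at step 0)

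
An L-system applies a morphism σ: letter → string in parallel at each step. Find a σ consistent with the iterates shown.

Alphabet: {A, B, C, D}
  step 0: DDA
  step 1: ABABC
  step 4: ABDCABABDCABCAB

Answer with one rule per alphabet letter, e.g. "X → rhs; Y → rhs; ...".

  step 0 ⇒ step 1: DDA ⇒ AB·AB·C
    A ↦ C
    D ↦ AB
    B ↦ AB  (constrained at step 1)
    C ↦ D  (constrained at step 1)

A->C, B->AB, C->D, D->AB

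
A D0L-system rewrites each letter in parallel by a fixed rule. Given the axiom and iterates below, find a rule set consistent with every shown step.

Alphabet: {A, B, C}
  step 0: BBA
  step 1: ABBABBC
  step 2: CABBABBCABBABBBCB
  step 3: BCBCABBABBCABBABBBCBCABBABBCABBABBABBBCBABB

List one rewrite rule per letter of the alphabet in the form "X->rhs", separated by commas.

A->C, B->ABB, C->BCB

  step 2 ⇒ step 3: CABBABBCABBABBBCB ⇒ BCB·C·ABB·ABB·C·ABB·ABB·BCB·C·ABB·ABB·C·ABB·ABB·ABB·BCB·ABB
    A ↦ C
    B ↦ ABB
    C ↦ BCB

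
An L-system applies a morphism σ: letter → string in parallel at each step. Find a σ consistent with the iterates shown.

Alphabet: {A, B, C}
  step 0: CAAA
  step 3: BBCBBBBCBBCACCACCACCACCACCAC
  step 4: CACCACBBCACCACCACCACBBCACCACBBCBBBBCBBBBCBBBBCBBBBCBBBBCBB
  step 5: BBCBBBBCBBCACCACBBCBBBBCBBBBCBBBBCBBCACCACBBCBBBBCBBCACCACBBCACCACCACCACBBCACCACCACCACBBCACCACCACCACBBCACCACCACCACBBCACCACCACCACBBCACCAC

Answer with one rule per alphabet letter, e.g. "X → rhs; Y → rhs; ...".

  step 4 ⇒ step 5: CACCACBBCACCACCACCACBBCACCACBBCBBBBCBBBBCBBBBCBBBBCBBBBCBB ⇒ BB·C·BB·BB·C·BB·CAC·CAC·BB·C·BB·BB·C·BB·BB·C·BB·BB·C·BB·CAC·CAC·BB·C·BB·BB·C·BB·CAC·CAC·BB·CAC·CAC·CAC·CAC·BB·CAC·CAC·CAC·CAC·BB·CAC·CAC·CAC·CAC·BB·CAC·CAC·CAC·CAC·BB·CAC·CAC·CAC·CAC·BB·CAC·CAC
    A ↦ C
    B ↦ CAC
    C ↦ BB

A->C, B->CAC, C->BB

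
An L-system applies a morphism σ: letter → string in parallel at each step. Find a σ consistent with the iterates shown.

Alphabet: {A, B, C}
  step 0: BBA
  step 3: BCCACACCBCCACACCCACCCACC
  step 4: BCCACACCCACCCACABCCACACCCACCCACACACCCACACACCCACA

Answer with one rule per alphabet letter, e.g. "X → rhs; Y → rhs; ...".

A->CC, B->BC, C->CA

  step 3 ⇒ step 4: BCCACACCBCCACACCCACCCACC ⇒ BC·CA·CA·CC·CA·CC·CA·CA·BC·CA·CA·CC·CA·CC·CA·CA·CA·CC·CA·CA·CA·CC·CA·CA
    A ↦ CC
    B ↦ BC
    C ↦ CA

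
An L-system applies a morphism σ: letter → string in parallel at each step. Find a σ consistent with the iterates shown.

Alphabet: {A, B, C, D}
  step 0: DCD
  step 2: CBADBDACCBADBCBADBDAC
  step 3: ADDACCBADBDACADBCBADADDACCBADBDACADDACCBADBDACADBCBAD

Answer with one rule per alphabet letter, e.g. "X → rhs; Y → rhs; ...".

A->CB, B->DAC, C->AD, D->ADB

  step 2 ⇒ step 3: CBADBDACCBADBCBADBDAC ⇒ AD·DAC·CB·ADB·DAC·ADB·CB·AD·AD·DAC·CB·ADB·DAC·AD·DAC·CB·ADB·DAC·ADB·CB·AD
    A ↦ CB
    B ↦ DAC
    C ↦ AD
    D ↦ ADB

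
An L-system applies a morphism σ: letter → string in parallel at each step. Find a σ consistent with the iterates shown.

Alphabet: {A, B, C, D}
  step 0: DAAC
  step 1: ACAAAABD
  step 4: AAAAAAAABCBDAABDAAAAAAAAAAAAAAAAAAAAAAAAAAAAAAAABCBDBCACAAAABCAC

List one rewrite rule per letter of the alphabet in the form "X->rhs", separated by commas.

A->AA, B->BC, C->BD, D->AC

  step 0 ⇒ step 1: DAAC ⇒ AC·AA·AA·BD
    A ↦ AA
    C ↦ BD
    D ↦ AC
    B ↦ BC  (constrained at step 1)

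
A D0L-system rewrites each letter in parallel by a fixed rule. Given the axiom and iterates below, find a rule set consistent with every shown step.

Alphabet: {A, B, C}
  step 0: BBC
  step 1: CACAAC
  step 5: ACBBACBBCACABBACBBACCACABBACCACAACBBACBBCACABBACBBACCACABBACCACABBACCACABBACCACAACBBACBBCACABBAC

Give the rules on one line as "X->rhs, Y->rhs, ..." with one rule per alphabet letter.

  step 0 ⇒ step 1: BBC ⇒ CA·CA·AC
    B ↦ CA
    C ↦ AC
    A ↦ BB  (constrained at step 1)

A->BB, B->CA, C->AC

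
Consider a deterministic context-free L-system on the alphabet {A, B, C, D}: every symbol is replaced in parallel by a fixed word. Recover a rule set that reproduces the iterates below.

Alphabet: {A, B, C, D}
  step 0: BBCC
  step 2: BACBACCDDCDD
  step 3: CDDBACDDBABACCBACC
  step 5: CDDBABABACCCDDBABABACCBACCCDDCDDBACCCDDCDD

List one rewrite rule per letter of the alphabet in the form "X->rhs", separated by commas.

A->D, B->CD, C->BA, D->C

  step 2 ⇒ step 3: BACBACCDDCDD ⇒ CD·D·BA·CD·D·BA·BA·C·C·BA·C·C
    A ↦ D
    B ↦ CD
    C ↦ BA
    D ↦ C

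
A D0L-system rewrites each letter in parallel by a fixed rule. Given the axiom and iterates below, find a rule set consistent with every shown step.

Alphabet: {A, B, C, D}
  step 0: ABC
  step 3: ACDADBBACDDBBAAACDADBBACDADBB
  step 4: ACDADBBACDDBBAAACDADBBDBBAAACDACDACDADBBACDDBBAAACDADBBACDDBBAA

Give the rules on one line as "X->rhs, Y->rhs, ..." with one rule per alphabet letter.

A->ACD, B->A, C->A, D->DBB

  step 3 ⇒ step 4: ACDADBBACDDBBAAACDADBBACDADBB ⇒ ACD·A·DBB·ACD·DBB·A·A·ACD·A·DBB·DBB·A·A·ACD·ACD·ACD·A·DBB·ACD·DBB·A·A·ACD·A·DBB·ACD·DBB·A·A
    A ↦ ACD
    B ↦ A
    C ↦ A
    D ↦ DBB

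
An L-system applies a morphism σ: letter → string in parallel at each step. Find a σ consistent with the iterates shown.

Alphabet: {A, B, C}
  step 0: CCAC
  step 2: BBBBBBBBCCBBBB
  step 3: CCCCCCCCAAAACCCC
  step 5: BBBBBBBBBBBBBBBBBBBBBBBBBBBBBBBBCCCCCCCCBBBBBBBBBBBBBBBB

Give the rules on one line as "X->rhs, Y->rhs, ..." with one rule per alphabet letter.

A->BB, B->C, C->AA

  step 2 ⇒ step 3: BBBBBBBBCCBBBB ⇒ C·C·C·C·C·C·C·C·AA·AA·C·C·C·C
    B ↦ C
    C ↦ AA
    A ↦ BB  (constrained at step 0)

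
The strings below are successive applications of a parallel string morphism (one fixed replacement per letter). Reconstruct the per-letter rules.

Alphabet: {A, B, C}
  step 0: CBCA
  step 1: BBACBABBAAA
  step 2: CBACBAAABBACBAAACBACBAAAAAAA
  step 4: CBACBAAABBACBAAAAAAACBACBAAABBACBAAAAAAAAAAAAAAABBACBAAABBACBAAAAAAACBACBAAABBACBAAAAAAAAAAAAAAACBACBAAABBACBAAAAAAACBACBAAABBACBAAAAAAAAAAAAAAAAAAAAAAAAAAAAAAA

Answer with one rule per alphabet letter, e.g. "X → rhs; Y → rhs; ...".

  step 1 ⇒ step 2: BBACBABBAAA ⇒ CBA·CBA·AA·BBA·CBA·AA·CBA·CBA·AA·AA·AA
    A ↦ AA
    B ↦ CBA
    C ↦ BBA

A->AA, B->CBA, C->BBA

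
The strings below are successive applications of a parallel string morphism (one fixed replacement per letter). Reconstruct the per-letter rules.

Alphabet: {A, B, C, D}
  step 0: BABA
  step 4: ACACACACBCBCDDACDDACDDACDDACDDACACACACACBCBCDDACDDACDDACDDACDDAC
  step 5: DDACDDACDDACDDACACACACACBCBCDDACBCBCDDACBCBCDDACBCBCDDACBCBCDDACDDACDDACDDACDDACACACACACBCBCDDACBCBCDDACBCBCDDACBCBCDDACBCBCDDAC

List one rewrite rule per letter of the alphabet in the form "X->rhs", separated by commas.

  step 4 ⇒ step 5: ACACACACBCBCDDACDDACDDACDDACDDACACACACACBCBCDDACDDACDDACDDACDDAC ⇒ DD·AC·DD·AC·DD·AC·DD·AC·AC·AC·AC·AC·BC·BC·DD·AC·BC·BC·DD·AC·BC·BC·DD·AC·BC·BC·DD·AC·BC·BC·DD·AC·DD·AC·DD·AC·DD·AC·DD·AC·AC·AC·AC·AC·BC·BC·DD·AC·BC·BC·DD·AC·BC·BC·DD·AC·BC·BC·DD·AC·BC·BC·DD·AC
    A ↦ DD
    B ↦ AC
    C ↦ AC
    D ↦ BC

A->DD, B->AC, C->AC, D->BC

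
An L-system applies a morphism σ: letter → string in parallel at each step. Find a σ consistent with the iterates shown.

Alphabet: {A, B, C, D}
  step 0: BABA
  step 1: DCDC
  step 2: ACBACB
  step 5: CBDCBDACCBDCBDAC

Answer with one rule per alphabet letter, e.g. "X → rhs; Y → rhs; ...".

  step 1 ⇒ step 2: DCDC ⇒ A·CB·A·CB
    C ↦ CB
    D ↦ A
  step 0 ⇒ step 1: BABA ⇒ D·C·D·C
    A ↦ C
  step 0 ⇒ step 1: BABA ⇒ D·C·D·C
    B ↦ D

A->C, B->D, C->CB, D->A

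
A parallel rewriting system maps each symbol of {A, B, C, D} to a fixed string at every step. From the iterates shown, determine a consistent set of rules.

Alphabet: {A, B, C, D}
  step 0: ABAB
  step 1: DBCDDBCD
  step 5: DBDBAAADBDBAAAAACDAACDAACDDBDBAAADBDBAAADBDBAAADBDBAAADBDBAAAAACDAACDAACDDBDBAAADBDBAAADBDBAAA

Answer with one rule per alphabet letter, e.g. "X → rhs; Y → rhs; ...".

A->DB, B->CD, C->A, D->AA

  step 0 ⇒ step 1: ABAB ⇒ DB·CD·DB·CD
    A ↦ DB
    B ↦ CD
    C ↦ A  (constrained at step 1)
    D ↦ AA  (constrained at step 1)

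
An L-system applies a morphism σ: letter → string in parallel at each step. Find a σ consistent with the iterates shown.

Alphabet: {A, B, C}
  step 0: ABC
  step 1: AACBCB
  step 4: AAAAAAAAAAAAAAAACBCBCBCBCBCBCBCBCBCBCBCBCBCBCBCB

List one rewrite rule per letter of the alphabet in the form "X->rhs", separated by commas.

A->AA, B->CB, C->CB

  step 0 ⇒ step 1: ABC ⇒ AA·CB·CB
    A ↦ AA
    B ↦ CB
    C ↦ CB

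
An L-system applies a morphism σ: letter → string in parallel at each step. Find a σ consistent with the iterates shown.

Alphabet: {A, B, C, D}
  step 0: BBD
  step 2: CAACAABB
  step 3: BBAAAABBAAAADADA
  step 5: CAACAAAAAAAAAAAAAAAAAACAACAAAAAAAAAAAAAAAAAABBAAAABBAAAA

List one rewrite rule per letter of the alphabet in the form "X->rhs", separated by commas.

  step 2 ⇒ step 3: CAACAABB ⇒ BB·AA·AA·BB·AA·AA·DA·DA
    A ↦ AA
    B ↦ DA
    C ↦ BB
    D ↦ C  (constrained at step 0)

A->AA, B->DA, C->BB, D->C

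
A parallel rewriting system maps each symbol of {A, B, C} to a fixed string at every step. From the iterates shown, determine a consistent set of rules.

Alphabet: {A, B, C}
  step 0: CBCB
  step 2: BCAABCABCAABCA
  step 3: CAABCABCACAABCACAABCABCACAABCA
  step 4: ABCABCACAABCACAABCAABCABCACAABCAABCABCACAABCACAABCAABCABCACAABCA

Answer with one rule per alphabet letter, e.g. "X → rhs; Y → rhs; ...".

A->BCA, B->CA, C->A

  step 3 ⇒ step 4: CAABCABCACAABCACAABCABCACAABCA ⇒ A·BCA·BCA·CA·A·BCA·CA·A·BCA·A·BCA·BCA·CA·A·BCA·A·BCA·BCA·CA·A·BCA·CA·A·BCA·A·BCA·BCA·CA·A·BCA
    A ↦ BCA
    B ↦ CA
    C ↦ A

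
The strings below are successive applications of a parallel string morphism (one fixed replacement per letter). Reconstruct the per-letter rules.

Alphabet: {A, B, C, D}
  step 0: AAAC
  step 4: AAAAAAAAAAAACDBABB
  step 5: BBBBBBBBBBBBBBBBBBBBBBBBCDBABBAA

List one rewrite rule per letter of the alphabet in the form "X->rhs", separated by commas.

  step 4 ⇒ step 5: AAAAAAAAAAAACDBABB ⇒ BB·BB·BB·BB·BB·BB·BB·BB·BB·BB·BB·BB·CD·B·A·BB·A·A
    A ↦ BB
    B ↦ A
    C ↦ CD
    D ↦ B

A->BB, B->A, C->CD, D->B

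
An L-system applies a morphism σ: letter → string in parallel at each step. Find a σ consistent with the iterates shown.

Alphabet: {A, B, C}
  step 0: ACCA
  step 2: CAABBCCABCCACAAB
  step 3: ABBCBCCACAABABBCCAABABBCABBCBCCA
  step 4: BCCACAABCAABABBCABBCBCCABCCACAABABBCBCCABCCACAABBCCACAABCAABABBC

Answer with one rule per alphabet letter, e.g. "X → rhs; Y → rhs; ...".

  step 3 ⇒ step 4: ABBCBCCACAABABBCCAABABBCABBCBCCA ⇒ BC·CA·CA·AB·CA·AB·AB·BC·AB·BC·BC·CA·BC·CA·CA·AB·AB·BC·BC·CA·BC·CA·CA·AB·BC·CA·CA·AB·CA·AB·AB·BC
    A ↦ BC
    B ↦ CA
    C ↦ AB

A->BC, B->CA, C->AB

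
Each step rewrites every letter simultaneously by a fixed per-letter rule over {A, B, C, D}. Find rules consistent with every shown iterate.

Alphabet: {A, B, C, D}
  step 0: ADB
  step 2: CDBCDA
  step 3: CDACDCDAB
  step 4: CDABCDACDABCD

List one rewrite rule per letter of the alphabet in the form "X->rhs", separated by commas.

  step 3 ⇒ step 4: CDACDCDAB ⇒ CD·A·B·CD·A·CD·A·B·CD
    A ↦ B
    B ↦ CD
    C ↦ CD
    D ↦ A

A->B, B->CD, C->CD, D->A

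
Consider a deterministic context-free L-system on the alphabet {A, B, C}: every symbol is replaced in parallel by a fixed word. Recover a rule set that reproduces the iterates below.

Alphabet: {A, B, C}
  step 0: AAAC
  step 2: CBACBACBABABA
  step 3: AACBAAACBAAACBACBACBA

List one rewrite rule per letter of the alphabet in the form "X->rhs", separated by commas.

A->BA, B->C, C->AA

  step 2 ⇒ step 3: CBACBACBABABA ⇒ AA·C·BA·AA·C·BA·AA·C·BA·C·BA·C·BA
    A ↦ BA
    B ↦ C
    C ↦ AA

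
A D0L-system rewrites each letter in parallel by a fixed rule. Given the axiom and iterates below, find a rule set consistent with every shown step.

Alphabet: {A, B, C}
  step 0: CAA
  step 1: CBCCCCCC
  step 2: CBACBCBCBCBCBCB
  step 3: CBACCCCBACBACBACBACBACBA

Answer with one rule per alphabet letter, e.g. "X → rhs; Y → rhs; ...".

A->CCC, B->A, C->CB

  step 2 ⇒ step 3: CBACBCBCBCBCBCB ⇒ CB·A·CCC·CB·A·CB·A·CB·A·CB·A·CB·A·CB·A
    A ↦ CCC
    B ↦ A
    C ↦ CB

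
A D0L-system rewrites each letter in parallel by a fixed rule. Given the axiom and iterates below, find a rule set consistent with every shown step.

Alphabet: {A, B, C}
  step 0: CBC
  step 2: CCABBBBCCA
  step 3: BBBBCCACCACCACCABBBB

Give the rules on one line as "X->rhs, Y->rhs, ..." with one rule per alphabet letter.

  step 2 ⇒ step 3: CCABBBBCCA ⇒ B·B·BB·CCA·CCA·CCA·CCA·B·B·BB
    A ↦ BB
    B ↦ CCA
    C ↦ B

A->BB, B->CCA, C->B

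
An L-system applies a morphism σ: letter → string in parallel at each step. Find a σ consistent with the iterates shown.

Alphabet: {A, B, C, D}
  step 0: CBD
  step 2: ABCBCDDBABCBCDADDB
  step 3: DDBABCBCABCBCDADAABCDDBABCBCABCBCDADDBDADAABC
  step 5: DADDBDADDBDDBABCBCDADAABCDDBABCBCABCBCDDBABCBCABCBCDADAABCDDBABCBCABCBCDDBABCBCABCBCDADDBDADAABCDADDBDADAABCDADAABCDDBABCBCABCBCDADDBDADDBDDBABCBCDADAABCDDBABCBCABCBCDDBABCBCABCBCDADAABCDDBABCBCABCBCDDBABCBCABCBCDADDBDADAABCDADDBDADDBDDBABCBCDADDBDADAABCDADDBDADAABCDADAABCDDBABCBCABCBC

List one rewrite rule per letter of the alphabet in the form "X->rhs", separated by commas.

A->DDB, B->ABC, C->BC, D->DA

  step 2 ⇒ step 3: ABCBCDDBABCBCDADDB ⇒ DDB·ABC·BC·ABC·BC·DA·DA·ABC·DDB·ABC·BC·ABC·BC·DA·DDB·DA·DA·ABC
    A ↦ DDB
    B ↦ ABC
    C ↦ BC
    D ↦ DA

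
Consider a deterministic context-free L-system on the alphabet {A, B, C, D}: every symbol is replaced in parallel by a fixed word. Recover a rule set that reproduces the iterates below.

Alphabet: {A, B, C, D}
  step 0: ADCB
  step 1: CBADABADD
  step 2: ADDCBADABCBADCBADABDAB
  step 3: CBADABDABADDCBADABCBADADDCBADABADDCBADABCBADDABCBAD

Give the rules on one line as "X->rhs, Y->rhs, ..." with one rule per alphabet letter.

A->CBA, B->D, C->AD, D->DAB

  step 2 ⇒ step 3: ADDCBADABCBADCBADABDAB ⇒ CBA·DAB·DAB·AD·D·CBA·DAB·CBA·D·AD·D·CBA·DAB·AD·D·CBA·DAB·CBA·D·DAB·CBA·D
    A ↦ CBA
    B ↦ D
    C ↦ AD
    D ↦ DAB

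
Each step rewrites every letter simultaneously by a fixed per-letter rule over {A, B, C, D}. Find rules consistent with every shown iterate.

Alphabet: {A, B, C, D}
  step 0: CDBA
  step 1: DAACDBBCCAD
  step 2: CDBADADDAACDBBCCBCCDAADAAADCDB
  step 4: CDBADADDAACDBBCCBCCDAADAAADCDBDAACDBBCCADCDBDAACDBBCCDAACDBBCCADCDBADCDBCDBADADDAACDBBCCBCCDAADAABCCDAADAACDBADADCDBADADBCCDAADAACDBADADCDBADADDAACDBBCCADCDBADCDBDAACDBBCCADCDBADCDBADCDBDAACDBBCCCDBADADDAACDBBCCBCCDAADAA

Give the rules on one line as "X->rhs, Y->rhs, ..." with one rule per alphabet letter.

A->AD, B->BCC, C->DAA, D->CDB

  step 1 ⇒ step 2: DAACDBBCCAD ⇒ CDB·AD·AD·DAA·CDB·BCC·BCC·DAA·DAA·AD·CDB
    A ↦ AD
    B ↦ BCC
    C ↦ DAA
    D ↦ CDB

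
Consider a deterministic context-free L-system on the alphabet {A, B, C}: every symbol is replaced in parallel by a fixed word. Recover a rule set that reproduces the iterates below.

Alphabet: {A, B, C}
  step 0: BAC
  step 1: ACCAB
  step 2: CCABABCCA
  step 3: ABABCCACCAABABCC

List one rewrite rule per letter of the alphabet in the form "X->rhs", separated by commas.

A->CC, B->A, C->AB

  step 2 ⇒ step 3: CCABABCCA ⇒ AB·AB·CC·A·CC·A·AB·AB·CC
    A ↦ CC
    B ↦ A
    C ↦ AB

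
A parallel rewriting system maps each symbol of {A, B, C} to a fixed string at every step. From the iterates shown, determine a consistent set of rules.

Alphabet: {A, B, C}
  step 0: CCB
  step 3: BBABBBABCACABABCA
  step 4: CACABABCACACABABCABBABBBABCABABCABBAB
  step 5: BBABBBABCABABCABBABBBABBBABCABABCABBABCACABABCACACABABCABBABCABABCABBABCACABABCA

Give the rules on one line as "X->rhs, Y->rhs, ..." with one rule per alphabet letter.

  step 4 ⇒ step 5: CACABABCACACABABCABBABBBABCABABCABBAB ⇒ B·BAB·B·BAB·CA·BAB·CA·B·BAB·B·BAB·B·BAB·CA·BAB·CA·B·BAB·CA·CA·BAB·CA·CA·CA·BAB·CA·B·BAB·CA·BAB·CA·B·BAB·CA·CA·BAB·CA
    A ↦ BAB
    B ↦ CA
    C ↦ B

A->BAB, B->CA, C->B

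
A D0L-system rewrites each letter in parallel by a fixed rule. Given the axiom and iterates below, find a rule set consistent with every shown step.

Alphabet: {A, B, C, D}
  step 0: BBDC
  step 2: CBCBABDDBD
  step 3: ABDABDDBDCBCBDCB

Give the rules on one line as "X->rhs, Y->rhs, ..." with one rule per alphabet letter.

A->DB, B->D, C->AB, D->CB

  step 2 ⇒ step 3: CBCBABDDBD ⇒ AB·D·AB·D·DB·D·CB·CB·D·CB
    A ↦ DB
    B ↦ D
    C ↦ AB
    D ↦ CB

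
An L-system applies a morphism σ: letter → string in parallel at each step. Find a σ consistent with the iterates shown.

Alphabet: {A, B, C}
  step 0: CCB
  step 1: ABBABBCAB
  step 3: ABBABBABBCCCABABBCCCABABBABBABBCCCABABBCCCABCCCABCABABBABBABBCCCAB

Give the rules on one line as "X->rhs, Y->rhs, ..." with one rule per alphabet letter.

A->CC, B->CAB, C->ABB

  step 0 ⇒ step 1: CCB ⇒ ABB·ABB·CAB
    B ↦ CAB
    C ↦ ABB
    A ↦ CC  (constrained at step 1)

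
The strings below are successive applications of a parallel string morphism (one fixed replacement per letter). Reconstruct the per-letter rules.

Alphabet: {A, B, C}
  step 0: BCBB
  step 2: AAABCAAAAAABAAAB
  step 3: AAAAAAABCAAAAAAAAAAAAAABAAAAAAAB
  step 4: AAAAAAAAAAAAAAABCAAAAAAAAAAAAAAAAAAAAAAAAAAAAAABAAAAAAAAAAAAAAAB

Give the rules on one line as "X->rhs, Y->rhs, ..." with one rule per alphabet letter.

  step 3 ⇒ step 4: AAAAAAABCAAAAAAAAAAAAAABAAAAAAAB ⇒ AA·AA·AA·AA·AA·AA·AA·AB·CA·AA·AA·AA·AA·AA·AA·AA·AA·AA·AA·AA·AA·AA·AA·AB·AA·AA·AA·AA·AA·AA·AA·AB
    A ↦ AA
    B ↦ AB
    C ↦ CA

A->AA, B->AB, C->CA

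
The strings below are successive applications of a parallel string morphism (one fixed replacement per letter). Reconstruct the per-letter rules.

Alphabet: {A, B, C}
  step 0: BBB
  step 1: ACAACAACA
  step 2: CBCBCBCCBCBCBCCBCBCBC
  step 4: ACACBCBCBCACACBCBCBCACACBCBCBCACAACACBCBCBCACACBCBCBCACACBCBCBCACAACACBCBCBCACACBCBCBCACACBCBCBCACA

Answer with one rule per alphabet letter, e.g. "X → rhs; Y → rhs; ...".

A->CBC, B->ACA, C->B

  step 1 ⇒ step 2: ACAACAACA ⇒ CBC·B·CBC·CBC·B·CBC·CBC·B·CBC
    A ↦ CBC
    C ↦ B
  step 0 ⇒ step 1: BBB ⇒ ACA·ACA·ACA
    B ↦ ACA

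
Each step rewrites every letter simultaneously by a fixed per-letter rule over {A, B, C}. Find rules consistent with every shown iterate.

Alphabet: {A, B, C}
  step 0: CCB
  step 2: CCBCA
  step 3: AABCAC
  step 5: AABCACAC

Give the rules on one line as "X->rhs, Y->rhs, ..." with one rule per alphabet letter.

  step 2 ⇒ step 3: CCBCA ⇒ A·A·BC·A·C
    A ↦ C
    B ↦ BC
    C ↦ A

A->C, B->BC, C->A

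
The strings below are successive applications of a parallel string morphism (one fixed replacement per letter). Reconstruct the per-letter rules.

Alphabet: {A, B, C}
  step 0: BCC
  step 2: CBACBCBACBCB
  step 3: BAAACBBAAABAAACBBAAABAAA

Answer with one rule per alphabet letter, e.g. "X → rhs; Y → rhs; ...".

A->CB, B->A, C->BAA

  step 2 ⇒ step 3: CBACBCBACBCB ⇒ BAA·A·CB·BAA·A·BAA·A·CB·BAA·A·BAA·A
    A ↦ CB
    B ↦ A
    C ↦ BAA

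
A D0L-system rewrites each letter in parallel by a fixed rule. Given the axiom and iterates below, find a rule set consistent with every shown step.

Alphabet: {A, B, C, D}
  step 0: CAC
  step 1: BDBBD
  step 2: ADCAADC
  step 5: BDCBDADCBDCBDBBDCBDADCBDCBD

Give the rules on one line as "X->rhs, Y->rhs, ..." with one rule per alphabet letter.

A->B, B->A, C->BD, D->DC

  step 1 ⇒ step 2: BDBBD ⇒ A·DC·A·A·DC
    B ↦ A
    D ↦ DC
  step 0 ⇒ step 1: CAC ⇒ BD·B·BD
    A ↦ B
  step 0 ⇒ step 1: CAC ⇒ BD·B·BD
    C ↦ BD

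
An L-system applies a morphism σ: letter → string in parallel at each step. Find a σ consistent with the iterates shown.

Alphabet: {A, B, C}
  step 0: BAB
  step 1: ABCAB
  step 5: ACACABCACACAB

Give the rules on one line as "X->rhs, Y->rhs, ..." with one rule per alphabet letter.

A->C, B->AB, C->A

  step 0 ⇒ step 1: BAB ⇒ AB·C·AB
    A ↦ C
    B ↦ AB
    C ↦ A  (constrained at step 1)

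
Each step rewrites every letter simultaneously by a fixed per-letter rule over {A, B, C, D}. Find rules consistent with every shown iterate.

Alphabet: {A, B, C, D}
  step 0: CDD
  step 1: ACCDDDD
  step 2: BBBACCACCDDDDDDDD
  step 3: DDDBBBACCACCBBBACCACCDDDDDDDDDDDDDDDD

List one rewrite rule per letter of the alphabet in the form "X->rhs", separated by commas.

A->BBB, B->D, C->ACC, D->DD

  step 2 ⇒ step 3: BBBACCACCDDDDDDDD ⇒ D·D·D·BBB·ACC·ACC·BBB·ACC·ACC·DD·DD·DD·DD·DD·DD·DD·DD
    A ↦ BBB
    B ↦ D
    C ↦ ACC
    D ↦ DD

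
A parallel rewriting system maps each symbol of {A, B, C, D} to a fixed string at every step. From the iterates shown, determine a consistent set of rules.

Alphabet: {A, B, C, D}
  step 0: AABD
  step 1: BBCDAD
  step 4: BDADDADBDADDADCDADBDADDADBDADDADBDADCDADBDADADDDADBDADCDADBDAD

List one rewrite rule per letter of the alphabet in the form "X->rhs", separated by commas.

  step 0 ⇒ step 1: AABD ⇒ B·B·C·DAD
    A ↦ B
    B ↦ C
    D ↦ DAD
    C ↦ ADD  (constrained at step 1)

A->B, B->C, C->ADD, D->DAD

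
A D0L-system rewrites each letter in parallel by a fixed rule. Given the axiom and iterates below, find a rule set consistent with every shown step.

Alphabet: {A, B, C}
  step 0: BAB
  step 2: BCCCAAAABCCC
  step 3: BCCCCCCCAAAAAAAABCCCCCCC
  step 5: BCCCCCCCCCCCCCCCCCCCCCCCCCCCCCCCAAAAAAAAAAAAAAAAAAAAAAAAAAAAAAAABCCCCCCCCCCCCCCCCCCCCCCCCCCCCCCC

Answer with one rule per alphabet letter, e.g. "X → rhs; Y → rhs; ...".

  step 2 ⇒ step 3: BCCCAAAABCCC ⇒ BC·CC·CC·CC·AA·AA·AA·AA·BC·CC·CC·CC
    A ↦ AA
    B ↦ BC
    C ↦ CC

A->AA, B->BC, C->CC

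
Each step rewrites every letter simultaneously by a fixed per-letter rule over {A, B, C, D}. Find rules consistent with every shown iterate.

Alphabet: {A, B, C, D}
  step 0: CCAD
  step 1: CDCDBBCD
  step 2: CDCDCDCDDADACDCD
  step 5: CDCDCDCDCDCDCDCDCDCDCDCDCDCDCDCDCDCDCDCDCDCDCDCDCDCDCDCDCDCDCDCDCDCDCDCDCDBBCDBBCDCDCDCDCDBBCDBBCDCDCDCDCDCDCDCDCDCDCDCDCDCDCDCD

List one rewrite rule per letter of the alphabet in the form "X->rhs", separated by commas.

  step 1 ⇒ step 2: CDCDBBCD ⇒ CD·CD·CD·CD·DA·DA·CD·CD
    B ↦ DA
    C ↦ CD
    D ↦ CD
  step 0 ⇒ step 1: CCAD ⇒ CD·CD·BB·CD
    A ↦ BB

A->BB, B->DA, C->CD, D->CD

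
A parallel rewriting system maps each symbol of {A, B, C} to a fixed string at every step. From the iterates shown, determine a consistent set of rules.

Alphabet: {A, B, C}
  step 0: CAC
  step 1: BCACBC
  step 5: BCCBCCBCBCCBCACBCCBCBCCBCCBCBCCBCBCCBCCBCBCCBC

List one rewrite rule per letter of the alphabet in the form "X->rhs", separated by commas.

  step 0 ⇒ step 1: CAC ⇒ BC·AC·BC
    A ↦ AC
    C ↦ BC
    B ↦ C  (constrained at step 1)

A->AC, B->C, C->BC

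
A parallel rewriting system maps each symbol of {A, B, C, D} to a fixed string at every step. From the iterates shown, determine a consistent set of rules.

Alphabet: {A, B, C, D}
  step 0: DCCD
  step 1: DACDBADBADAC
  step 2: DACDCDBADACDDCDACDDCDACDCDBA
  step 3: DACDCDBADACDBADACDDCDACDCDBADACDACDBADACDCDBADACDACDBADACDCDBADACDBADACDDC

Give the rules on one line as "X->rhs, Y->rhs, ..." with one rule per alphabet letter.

A->DC, B->D, C->DBA, D->DAC

  step 2 ⇒ step 3: DACDCDBADACDDCDACDDCDACDCDBA ⇒ DAC·DC·DBA·DAC·DBA·DAC·D·DC·DAC·DC·DBA·DAC·DAC·DBA·DAC·DC·DBA·DAC·DAC·DBA·DAC·DC·DBA·DAC·DBA·DAC·D·DC
    A ↦ DC
    B ↦ D
    C ↦ DBA
    D ↦ DAC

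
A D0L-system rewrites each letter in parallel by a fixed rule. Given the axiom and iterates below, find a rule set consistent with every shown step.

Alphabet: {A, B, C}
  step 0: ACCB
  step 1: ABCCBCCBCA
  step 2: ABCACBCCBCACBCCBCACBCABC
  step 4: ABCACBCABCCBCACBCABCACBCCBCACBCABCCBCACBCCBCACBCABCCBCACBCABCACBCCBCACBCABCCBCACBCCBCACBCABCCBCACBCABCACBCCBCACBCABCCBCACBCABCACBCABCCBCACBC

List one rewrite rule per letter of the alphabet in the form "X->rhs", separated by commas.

A->ABC, B->A, C->CBC

  step 1 ⇒ step 2: ABCCBCCBCA ⇒ ABC·A·CBC·CBC·A·CBC·CBC·A·CBC·ABC
    A ↦ ABC
    B ↦ A
    C ↦ CBC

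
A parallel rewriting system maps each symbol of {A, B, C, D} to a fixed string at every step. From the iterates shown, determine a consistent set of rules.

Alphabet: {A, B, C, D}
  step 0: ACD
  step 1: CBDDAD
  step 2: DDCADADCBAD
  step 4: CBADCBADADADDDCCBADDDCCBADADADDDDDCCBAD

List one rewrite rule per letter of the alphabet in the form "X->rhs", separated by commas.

  step 1 ⇒ step 2: CBDDAD ⇒ DD·C·AD·AD·CB·AD
    A ↦ CB
    B ↦ C
    C ↦ DD
    D ↦ AD

A->CB, B->C, C->DD, D->AD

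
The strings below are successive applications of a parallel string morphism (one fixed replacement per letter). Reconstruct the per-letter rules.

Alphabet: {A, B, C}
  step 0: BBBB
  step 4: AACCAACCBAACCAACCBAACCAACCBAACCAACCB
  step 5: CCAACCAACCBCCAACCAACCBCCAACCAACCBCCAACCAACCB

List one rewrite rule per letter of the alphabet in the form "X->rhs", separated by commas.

  step 4 ⇒ step 5: AACCAACCBAACCAACCBAACCAACCBAACCAACCB ⇒ C·C·A·A·C·C·A·A·CCB·C·C·A·A·C·C·A·A·CCB·C·C·A·A·C·C·A·A·CCB·C·C·A·A·C·C·A·A·CCB
    A ↦ C
    B ↦ CCB
    C ↦ A

A->C, B->CCB, C->A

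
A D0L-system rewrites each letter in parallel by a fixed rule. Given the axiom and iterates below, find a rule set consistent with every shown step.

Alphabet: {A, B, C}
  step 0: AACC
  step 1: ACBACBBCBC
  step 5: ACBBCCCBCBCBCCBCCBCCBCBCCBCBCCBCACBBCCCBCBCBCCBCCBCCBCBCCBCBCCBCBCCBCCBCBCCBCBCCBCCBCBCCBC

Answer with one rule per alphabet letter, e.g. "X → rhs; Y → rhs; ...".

  step 0 ⇒ step 1: AACC ⇒ ACB·ACB·BC·BC
    A ↦ ACB
    C ↦ BC
    B ↦ C  (constrained at step 1)

A->ACB, B->C, C->BC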